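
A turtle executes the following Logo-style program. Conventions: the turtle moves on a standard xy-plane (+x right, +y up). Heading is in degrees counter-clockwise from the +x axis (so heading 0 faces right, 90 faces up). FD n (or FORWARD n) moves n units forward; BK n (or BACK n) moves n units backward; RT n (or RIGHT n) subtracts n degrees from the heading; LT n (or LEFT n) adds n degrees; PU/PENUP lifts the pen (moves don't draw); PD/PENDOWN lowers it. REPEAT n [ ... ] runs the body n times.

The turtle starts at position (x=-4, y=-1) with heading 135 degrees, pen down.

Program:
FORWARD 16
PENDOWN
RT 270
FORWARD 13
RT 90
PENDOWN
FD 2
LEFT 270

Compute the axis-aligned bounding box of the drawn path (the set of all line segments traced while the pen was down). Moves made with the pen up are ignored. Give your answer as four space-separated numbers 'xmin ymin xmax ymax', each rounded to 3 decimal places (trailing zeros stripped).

Answer: -25.92 -1 -4 10.314

Derivation:
Executing turtle program step by step:
Start: pos=(-4,-1), heading=135, pen down
FD 16: (-4,-1) -> (-15.314,10.314) [heading=135, draw]
PD: pen down
RT 270: heading 135 -> 225
FD 13: (-15.314,10.314) -> (-24.506,1.121) [heading=225, draw]
RT 90: heading 225 -> 135
PD: pen down
FD 2: (-24.506,1.121) -> (-25.92,2.536) [heading=135, draw]
LT 270: heading 135 -> 45
Final: pos=(-25.92,2.536), heading=45, 3 segment(s) drawn

Segment endpoints: x in {-25.92, -24.506, -15.314, -4}, y in {-1, 1.121, 2.536, 10.314}
xmin=-25.92, ymin=-1, xmax=-4, ymax=10.314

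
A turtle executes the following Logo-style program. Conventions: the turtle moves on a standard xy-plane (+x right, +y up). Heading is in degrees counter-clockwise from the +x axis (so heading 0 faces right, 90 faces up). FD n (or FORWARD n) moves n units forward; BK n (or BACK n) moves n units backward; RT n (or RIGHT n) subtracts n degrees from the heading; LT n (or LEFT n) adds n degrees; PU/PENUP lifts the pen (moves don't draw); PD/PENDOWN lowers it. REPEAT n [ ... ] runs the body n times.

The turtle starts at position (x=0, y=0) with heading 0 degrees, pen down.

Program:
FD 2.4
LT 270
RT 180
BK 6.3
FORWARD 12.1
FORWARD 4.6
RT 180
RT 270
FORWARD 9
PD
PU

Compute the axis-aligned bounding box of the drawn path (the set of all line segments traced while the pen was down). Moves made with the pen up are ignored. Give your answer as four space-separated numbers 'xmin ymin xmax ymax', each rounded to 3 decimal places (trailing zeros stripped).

Answer: 0 -6.3 11.4 10.4

Derivation:
Executing turtle program step by step:
Start: pos=(0,0), heading=0, pen down
FD 2.4: (0,0) -> (2.4,0) [heading=0, draw]
LT 270: heading 0 -> 270
RT 180: heading 270 -> 90
BK 6.3: (2.4,0) -> (2.4,-6.3) [heading=90, draw]
FD 12.1: (2.4,-6.3) -> (2.4,5.8) [heading=90, draw]
FD 4.6: (2.4,5.8) -> (2.4,10.4) [heading=90, draw]
RT 180: heading 90 -> 270
RT 270: heading 270 -> 0
FD 9: (2.4,10.4) -> (11.4,10.4) [heading=0, draw]
PD: pen down
PU: pen up
Final: pos=(11.4,10.4), heading=0, 5 segment(s) drawn

Segment endpoints: x in {0, 2.4, 2.4, 2.4, 2.4, 11.4}, y in {-6.3, 0, 5.8, 10.4, 10.4}
xmin=0, ymin=-6.3, xmax=11.4, ymax=10.4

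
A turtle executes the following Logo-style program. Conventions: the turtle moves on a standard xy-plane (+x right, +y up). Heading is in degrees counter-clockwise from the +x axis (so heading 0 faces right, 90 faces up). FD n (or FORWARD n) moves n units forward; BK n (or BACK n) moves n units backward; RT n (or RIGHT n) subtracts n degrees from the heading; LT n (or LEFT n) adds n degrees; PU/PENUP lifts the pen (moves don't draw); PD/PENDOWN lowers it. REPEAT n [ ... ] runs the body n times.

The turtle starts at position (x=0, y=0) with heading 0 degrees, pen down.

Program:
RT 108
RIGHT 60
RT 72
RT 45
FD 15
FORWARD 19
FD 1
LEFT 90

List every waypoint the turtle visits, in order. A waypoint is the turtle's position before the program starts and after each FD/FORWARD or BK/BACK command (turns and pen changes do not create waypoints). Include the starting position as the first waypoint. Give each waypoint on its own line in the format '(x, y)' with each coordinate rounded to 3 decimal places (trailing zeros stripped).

Executing turtle program step by step:
Start: pos=(0,0), heading=0, pen down
RT 108: heading 0 -> 252
RT 60: heading 252 -> 192
RT 72: heading 192 -> 120
RT 45: heading 120 -> 75
FD 15: (0,0) -> (3.882,14.489) [heading=75, draw]
FD 19: (3.882,14.489) -> (8.8,32.841) [heading=75, draw]
FD 1: (8.8,32.841) -> (9.059,33.807) [heading=75, draw]
LT 90: heading 75 -> 165
Final: pos=(9.059,33.807), heading=165, 3 segment(s) drawn
Waypoints (4 total):
(0, 0)
(3.882, 14.489)
(8.8, 32.841)
(9.059, 33.807)

Answer: (0, 0)
(3.882, 14.489)
(8.8, 32.841)
(9.059, 33.807)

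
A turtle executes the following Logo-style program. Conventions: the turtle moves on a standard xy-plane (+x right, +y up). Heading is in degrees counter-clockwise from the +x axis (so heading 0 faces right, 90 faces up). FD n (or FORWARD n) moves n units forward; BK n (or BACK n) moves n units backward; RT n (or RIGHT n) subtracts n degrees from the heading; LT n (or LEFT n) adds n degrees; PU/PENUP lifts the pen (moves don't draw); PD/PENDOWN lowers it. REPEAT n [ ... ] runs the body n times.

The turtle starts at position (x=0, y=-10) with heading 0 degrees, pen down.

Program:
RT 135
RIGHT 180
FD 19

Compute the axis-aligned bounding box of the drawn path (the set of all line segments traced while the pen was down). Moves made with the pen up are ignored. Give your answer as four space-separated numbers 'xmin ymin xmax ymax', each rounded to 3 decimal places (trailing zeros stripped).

Executing turtle program step by step:
Start: pos=(0,-10), heading=0, pen down
RT 135: heading 0 -> 225
RT 180: heading 225 -> 45
FD 19: (0,-10) -> (13.435,3.435) [heading=45, draw]
Final: pos=(13.435,3.435), heading=45, 1 segment(s) drawn

Segment endpoints: x in {0, 13.435}, y in {-10, 3.435}
xmin=0, ymin=-10, xmax=13.435, ymax=3.435

Answer: 0 -10 13.435 3.435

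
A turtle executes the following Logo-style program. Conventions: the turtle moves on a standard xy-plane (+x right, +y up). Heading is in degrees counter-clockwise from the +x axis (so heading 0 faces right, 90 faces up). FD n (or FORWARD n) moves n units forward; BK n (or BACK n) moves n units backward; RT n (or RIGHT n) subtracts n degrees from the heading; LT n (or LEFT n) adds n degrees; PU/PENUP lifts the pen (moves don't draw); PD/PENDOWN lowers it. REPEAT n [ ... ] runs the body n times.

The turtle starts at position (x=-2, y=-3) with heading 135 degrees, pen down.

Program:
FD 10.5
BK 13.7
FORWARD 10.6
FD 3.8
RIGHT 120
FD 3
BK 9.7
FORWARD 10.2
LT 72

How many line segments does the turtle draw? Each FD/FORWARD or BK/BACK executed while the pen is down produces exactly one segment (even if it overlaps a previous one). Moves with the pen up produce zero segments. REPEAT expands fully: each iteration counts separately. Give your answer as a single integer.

Answer: 7

Derivation:
Executing turtle program step by step:
Start: pos=(-2,-3), heading=135, pen down
FD 10.5: (-2,-3) -> (-9.425,4.425) [heading=135, draw]
BK 13.7: (-9.425,4.425) -> (0.263,-5.263) [heading=135, draw]
FD 10.6: (0.263,-5.263) -> (-7.233,2.233) [heading=135, draw]
FD 3.8: (-7.233,2.233) -> (-9.92,4.92) [heading=135, draw]
RT 120: heading 135 -> 15
FD 3: (-9.92,4.92) -> (-7.022,5.696) [heading=15, draw]
BK 9.7: (-7.022,5.696) -> (-16.391,3.186) [heading=15, draw]
FD 10.2: (-16.391,3.186) -> (-6.539,5.825) [heading=15, draw]
LT 72: heading 15 -> 87
Final: pos=(-6.539,5.825), heading=87, 7 segment(s) drawn
Segments drawn: 7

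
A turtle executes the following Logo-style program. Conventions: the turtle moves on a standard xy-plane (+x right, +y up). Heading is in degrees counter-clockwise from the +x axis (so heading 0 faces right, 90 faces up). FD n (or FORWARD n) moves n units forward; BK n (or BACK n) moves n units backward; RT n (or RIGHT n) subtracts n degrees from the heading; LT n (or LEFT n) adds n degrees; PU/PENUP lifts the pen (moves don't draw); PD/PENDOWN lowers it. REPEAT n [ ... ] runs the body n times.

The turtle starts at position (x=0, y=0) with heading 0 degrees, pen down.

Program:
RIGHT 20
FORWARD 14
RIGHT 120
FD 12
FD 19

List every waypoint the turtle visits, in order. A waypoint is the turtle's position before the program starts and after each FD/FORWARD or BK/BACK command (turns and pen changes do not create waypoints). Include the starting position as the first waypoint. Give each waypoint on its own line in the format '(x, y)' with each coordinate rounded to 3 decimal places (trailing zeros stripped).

Answer: (0, 0)
(13.156, -4.788)
(3.963, -12.502)
(-10.592, -24.715)

Derivation:
Executing turtle program step by step:
Start: pos=(0,0), heading=0, pen down
RT 20: heading 0 -> 340
FD 14: (0,0) -> (13.156,-4.788) [heading=340, draw]
RT 120: heading 340 -> 220
FD 12: (13.156,-4.788) -> (3.963,-12.502) [heading=220, draw]
FD 19: (3.963,-12.502) -> (-10.592,-24.715) [heading=220, draw]
Final: pos=(-10.592,-24.715), heading=220, 3 segment(s) drawn
Waypoints (4 total):
(0, 0)
(13.156, -4.788)
(3.963, -12.502)
(-10.592, -24.715)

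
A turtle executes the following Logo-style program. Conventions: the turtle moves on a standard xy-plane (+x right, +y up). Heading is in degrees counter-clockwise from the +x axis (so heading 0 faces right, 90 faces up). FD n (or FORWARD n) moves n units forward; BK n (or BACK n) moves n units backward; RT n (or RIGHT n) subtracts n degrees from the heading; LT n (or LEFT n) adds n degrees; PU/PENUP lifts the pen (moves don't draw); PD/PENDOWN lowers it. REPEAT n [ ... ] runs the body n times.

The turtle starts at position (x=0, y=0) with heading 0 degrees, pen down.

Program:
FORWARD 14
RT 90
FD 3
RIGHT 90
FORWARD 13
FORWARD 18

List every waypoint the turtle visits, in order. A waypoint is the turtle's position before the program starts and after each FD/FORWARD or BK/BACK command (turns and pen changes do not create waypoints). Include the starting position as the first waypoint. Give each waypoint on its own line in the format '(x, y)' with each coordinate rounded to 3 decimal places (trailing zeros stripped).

Executing turtle program step by step:
Start: pos=(0,0), heading=0, pen down
FD 14: (0,0) -> (14,0) [heading=0, draw]
RT 90: heading 0 -> 270
FD 3: (14,0) -> (14,-3) [heading=270, draw]
RT 90: heading 270 -> 180
FD 13: (14,-3) -> (1,-3) [heading=180, draw]
FD 18: (1,-3) -> (-17,-3) [heading=180, draw]
Final: pos=(-17,-3), heading=180, 4 segment(s) drawn
Waypoints (5 total):
(0, 0)
(14, 0)
(14, -3)
(1, -3)
(-17, -3)

Answer: (0, 0)
(14, 0)
(14, -3)
(1, -3)
(-17, -3)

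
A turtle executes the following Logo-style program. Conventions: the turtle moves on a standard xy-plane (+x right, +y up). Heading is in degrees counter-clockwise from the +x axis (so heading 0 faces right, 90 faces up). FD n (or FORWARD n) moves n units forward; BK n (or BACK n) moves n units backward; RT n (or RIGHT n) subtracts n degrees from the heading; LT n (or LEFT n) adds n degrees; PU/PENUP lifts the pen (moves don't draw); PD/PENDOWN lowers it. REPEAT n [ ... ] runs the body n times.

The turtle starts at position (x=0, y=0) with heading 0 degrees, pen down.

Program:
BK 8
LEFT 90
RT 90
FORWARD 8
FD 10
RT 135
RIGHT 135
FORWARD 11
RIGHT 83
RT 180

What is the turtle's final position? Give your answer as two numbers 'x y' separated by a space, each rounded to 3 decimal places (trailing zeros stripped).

Answer: 10 11

Derivation:
Executing turtle program step by step:
Start: pos=(0,0), heading=0, pen down
BK 8: (0,0) -> (-8,0) [heading=0, draw]
LT 90: heading 0 -> 90
RT 90: heading 90 -> 0
FD 8: (-8,0) -> (0,0) [heading=0, draw]
FD 10: (0,0) -> (10,0) [heading=0, draw]
RT 135: heading 0 -> 225
RT 135: heading 225 -> 90
FD 11: (10,0) -> (10,11) [heading=90, draw]
RT 83: heading 90 -> 7
RT 180: heading 7 -> 187
Final: pos=(10,11), heading=187, 4 segment(s) drawn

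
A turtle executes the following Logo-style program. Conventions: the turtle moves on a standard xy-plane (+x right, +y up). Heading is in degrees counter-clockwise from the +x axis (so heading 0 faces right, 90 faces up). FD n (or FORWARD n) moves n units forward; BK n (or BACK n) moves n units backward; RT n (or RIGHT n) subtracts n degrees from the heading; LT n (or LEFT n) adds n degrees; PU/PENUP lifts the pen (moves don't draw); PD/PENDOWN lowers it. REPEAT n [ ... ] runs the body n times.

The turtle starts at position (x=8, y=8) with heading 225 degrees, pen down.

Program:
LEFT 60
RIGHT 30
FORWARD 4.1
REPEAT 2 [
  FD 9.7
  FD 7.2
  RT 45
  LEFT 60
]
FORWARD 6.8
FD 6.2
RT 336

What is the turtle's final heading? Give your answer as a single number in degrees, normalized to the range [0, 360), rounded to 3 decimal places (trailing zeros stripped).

Executing turtle program step by step:
Start: pos=(8,8), heading=225, pen down
LT 60: heading 225 -> 285
RT 30: heading 285 -> 255
FD 4.1: (8,8) -> (6.939,4.04) [heading=255, draw]
REPEAT 2 [
  -- iteration 1/2 --
  FD 9.7: (6.939,4.04) -> (4.428,-5.33) [heading=255, draw]
  FD 7.2: (4.428,-5.33) -> (2.565,-12.284) [heading=255, draw]
  RT 45: heading 255 -> 210
  LT 60: heading 210 -> 270
  -- iteration 2/2 --
  FD 9.7: (2.565,-12.284) -> (2.565,-21.984) [heading=270, draw]
  FD 7.2: (2.565,-21.984) -> (2.565,-29.184) [heading=270, draw]
  RT 45: heading 270 -> 225
  LT 60: heading 225 -> 285
]
FD 6.8: (2.565,-29.184) -> (4.325,-35.753) [heading=285, draw]
FD 6.2: (4.325,-35.753) -> (5.929,-41.741) [heading=285, draw]
RT 336: heading 285 -> 309
Final: pos=(5.929,-41.741), heading=309, 7 segment(s) drawn

Answer: 309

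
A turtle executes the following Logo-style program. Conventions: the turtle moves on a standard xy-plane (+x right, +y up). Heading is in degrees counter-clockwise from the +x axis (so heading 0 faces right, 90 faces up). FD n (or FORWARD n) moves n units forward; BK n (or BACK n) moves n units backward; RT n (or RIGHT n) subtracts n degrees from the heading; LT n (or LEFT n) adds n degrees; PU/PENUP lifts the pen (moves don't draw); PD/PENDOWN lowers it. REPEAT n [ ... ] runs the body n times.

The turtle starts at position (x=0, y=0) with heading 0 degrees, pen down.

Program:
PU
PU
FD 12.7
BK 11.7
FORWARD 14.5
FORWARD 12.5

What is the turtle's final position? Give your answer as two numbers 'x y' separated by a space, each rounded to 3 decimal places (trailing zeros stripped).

Executing turtle program step by step:
Start: pos=(0,0), heading=0, pen down
PU: pen up
PU: pen up
FD 12.7: (0,0) -> (12.7,0) [heading=0, move]
BK 11.7: (12.7,0) -> (1,0) [heading=0, move]
FD 14.5: (1,0) -> (15.5,0) [heading=0, move]
FD 12.5: (15.5,0) -> (28,0) [heading=0, move]
Final: pos=(28,0), heading=0, 0 segment(s) drawn

Answer: 28 0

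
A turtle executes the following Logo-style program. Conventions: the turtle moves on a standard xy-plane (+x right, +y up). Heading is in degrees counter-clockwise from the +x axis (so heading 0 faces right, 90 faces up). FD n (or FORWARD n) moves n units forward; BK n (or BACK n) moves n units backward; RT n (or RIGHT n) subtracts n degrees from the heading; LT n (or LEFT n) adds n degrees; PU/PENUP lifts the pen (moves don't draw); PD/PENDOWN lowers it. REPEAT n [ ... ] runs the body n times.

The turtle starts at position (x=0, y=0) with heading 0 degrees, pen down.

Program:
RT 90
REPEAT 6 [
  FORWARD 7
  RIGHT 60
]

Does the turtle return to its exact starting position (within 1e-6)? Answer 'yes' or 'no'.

Answer: yes

Derivation:
Executing turtle program step by step:
Start: pos=(0,0), heading=0, pen down
RT 90: heading 0 -> 270
REPEAT 6 [
  -- iteration 1/6 --
  FD 7: (0,0) -> (0,-7) [heading=270, draw]
  RT 60: heading 270 -> 210
  -- iteration 2/6 --
  FD 7: (0,-7) -> (-6.062,-10.5) [heading=210, draw]
  RT 60: heading 210 -> 150
  -- iteration 3/6 --
  FD 7: (-6.062,-10.5) -> (-12.124,-7) [heading=150, draw]
  RT 60: heading 150 -> 90
  -- iteration 4/6 --
  FD 7: (-12.124,-7) -> (-12.124,0) [heading=90, draw]
  RT 60: heading 90 -> 30
  -- iteration 5/6 --
  FD 7: (-12.124,0) -> (-6.062,3.5) [heading=30, draw]
  RT 60: heading 30 -> 330
  -- iteration 6/6 --
  FD 7: (-6.062,3.5) -> (0,0) [heading=330, draw]
  RT 60: heading 330 -> 270
]
Final: pos=(0,0), heading=270, 6 segment(s) drawn

Start position: (0, 0)
Final position: (0, 0)
Distance = 0; < 1e-6 -> CLOSED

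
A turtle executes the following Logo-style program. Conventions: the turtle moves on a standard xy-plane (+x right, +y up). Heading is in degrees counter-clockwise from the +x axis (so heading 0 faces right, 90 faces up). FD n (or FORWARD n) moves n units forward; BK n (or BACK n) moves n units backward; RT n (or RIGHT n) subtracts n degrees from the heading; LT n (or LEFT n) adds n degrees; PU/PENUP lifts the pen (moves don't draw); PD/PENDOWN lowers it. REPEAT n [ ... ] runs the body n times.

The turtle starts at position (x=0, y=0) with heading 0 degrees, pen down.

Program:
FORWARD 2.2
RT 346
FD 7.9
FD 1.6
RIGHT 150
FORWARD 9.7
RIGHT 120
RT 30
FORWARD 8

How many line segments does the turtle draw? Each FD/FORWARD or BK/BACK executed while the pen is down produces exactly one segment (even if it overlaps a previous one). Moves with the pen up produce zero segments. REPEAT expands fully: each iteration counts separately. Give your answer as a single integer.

Executing turtle program step by step:
Start: pos=(0,0), heading=0, pen down
FD 2.2: (0,0) -> (2.2,0) [heading=0, draw]
RT 346: heading 0 -> 14
FD 7.9: (2.2,0) -> (9.865,1.911) [heading=14, draw]
FD 1.6: (9.865,1.911) -> (11.418,2.298) [heading=14, draw]
RT 150: heading 14 -> 224
FD 9.7: (11.418,2.298) -> (4.44,-4.44) [heading=224, draw]
RT 120: heading 224 -> 104
RT 30: heading 104 -> 74
FD 8: (4.44,-4.44) -> (6.645,3.25) [heading=74, draw]
Final: pos=(6.645,3.25), heading=74, 5 segment(s) drawn
Segments drawn: 5

Answer: 5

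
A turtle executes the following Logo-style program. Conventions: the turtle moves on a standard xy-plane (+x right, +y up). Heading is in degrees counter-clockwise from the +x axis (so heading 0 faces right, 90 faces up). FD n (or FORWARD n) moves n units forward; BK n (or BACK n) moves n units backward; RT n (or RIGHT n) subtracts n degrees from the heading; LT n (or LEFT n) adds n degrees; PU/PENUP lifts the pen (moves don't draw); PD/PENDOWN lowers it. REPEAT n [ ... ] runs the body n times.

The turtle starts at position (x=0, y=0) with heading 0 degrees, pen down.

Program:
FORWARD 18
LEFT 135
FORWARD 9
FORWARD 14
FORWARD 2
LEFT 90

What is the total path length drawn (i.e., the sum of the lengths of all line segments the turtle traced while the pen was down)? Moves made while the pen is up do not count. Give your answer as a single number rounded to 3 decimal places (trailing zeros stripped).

Answer: 43

Derivation:
Executing turtle program step by step:
Start: pos=(0,0), heading=0, pen down
FD 18: (0,0) -> (18,0) [heading=0, draw]
LT 135: heading 0 -> 135
FD 9: (18,0) -> (11.636,6.364) [heading=135, draw]
FD 14: (11.636,6.364) -> (1.737,16.263) [heading=135, draw]
FD 2: (1.737,16.263) -> (0.322,17.678) [heading=135, draw]
LT 90: heading 135 -> 225
Final: pos=(0.322,17.678), heading=225, 4 segment(s) drawn

Segment lengths:
  seg 1: (0,0) -> (18,0), length = 18
  seg 2: (18,0) -> (11.636,6.364), length = 9
  seg 3: (11.636,6.364) -> (1.737,16.263), length = 14
  seg 4: (1.737,16.263) -> (0.322,17.678), length = 2
Total = 43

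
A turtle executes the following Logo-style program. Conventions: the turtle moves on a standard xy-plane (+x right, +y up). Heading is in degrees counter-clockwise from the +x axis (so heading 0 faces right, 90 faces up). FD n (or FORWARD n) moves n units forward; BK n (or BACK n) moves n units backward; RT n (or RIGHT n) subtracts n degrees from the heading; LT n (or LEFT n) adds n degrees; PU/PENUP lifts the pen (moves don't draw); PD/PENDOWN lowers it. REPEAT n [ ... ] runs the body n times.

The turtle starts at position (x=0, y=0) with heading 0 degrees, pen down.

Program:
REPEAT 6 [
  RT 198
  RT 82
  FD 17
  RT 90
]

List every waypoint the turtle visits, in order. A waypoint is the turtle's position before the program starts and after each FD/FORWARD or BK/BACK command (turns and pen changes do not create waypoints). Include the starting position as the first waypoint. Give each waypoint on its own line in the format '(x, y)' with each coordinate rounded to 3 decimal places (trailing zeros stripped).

Answer: (0, 0)
(2.952, 16.742)
(8.766, 32.717)
(17.266, 47.439)
(28.194, 60.462)
(41.217, 71.389)
(55.939, 79.889)

Derivation:
Executing turtle program step by step:
Start: pos=(0,0), heading=0, pen down
REPEAT 6 [
  -- iteration 1/6 --
  RT 198: heading 0 -> 162
  RT 82: heading 162 -> 80
  FD 17: (0,0) -> (2.952,16.742) [heading=80, draw]
  RT 90: heading 80 -> 350
  -- iteration 2/6 --
  RT 198: heading 350 -> 152
  RT 82: heading 152 -> 70
  FD 17: (2.952,16.742) -> (8.766,32.717) [heading=70, draw]
  RT 90: heading 70 -> 340
  -- iteration 3/6 --
  RT 198: heading 340 -> 142
  RT 82: heading 142 -> 60
  FD 17: (8.766,32.717) -> (17.266,47.439) [heading=60, draw]
  RT 90: heading 60 -> 330
  -- iteration 4/6 --
  RT 198: heading 330 -> 132
  RT 82: heading 132 -> 50
  FD 17: (17.266,47.439) -> (28.194,60.462) [heading=50, draw]
  RT 90: heading 50 -> 320
  -- iteration 5/6 --
  RT 198: heading 320 -> 122
  RT 82: heading 122 -> 40
  FD 17: (28.194,60.462) -> (41.217,71.389) [heading=40, draw]
  RT 90: heading 40 -> 310
  -- iteration 6/6 --
  RT 198: heading 310 -> 112
  RT 82: heading 112 -> 30
  FD 17: (41.217,71.389) -> (55.939,79.889) [heading=30, draw]
  RT 90: heading 30 -> 300
]
Final: pos=(55.939,79.889), heading=300, 6 segment(s) drawn
Waypoints (7 total):
(0, 0)
(2.952, 16.742)
(8.766, 32.717)
(17.266, 47.439)
(28.194, 60.462)
(41.217, 71.389)
(55.939, 79.889)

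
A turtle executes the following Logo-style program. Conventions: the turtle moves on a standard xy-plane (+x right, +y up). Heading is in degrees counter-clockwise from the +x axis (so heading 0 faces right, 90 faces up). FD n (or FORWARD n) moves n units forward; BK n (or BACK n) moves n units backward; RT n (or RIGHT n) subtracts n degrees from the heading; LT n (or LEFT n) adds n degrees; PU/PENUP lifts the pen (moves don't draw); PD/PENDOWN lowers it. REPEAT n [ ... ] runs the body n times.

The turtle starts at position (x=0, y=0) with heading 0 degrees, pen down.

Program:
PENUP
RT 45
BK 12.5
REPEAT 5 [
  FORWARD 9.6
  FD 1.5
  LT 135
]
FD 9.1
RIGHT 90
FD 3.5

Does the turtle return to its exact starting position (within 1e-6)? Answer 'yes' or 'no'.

Executing turtle program step by step:
Start: pos=(0,0), heading=0, pen down
PU: pen up
RT 45: heading 0 -> 315
BK 12.5: (0,0) -> (-8.839,8.839) [heading=315, move]
REPEAT 5 [
  -- iteration 1/5 --
  FD 9.6: (-8.839,8.839) -> (-2.051,2.051) [heading=315, move]
  FD 1.5: (-2.051,2.051) -> (-0.99,0.99) [heading=315, move]
  LT 135: heading 315 -> 90
  -- iteration 2/5 --
  FD 9.6: (-0.99,0.99) -> (-0.99,10.59) [heading=90, move]
  FD 1.5: (-0.99,10.59) -> (-0.99,12.09) [heading=90, move]
  LT 135: heading 90 -> 225
  -- iteration 3/5 --
  FD 9.6: (-0.99,12.09) -> (-7.778,5.302) [heading=225, move]
  FD 1.5: (-7.778,5.302) -> (-8.839,4.241) [heading=225, move]
  LT 135: heading 225 -> 0
  -- iteration 4/5 --
  FD 9.6: (-8.839,4.241) -> (0.761,4.241) [heading=0, move]
  FD 1.5: (0.761,4.241) -> (2.261,4.241) [heading=0, move]
  LT 135: heading 0 -> 135
  -- iteration 5/5 --
  FD 9.6: (2.261,4.241) -> (-4.527,11.029) [heading=135, move]
  FD 1.5: (-4.527,11.029) -> (-5.588,12.09) [heading=135, move]
  LT 135: heading 135 -> 270
]
FD 9.1: (-5.588,12.09) -> (-5.588,2.99) [heading=270, move]
RT 90: heading 270 -> 180
FD 3.5: (-5.588,2.99) -> (-9.088,2.99) [heading=180, move]
Final: pos=(-9.088,2.99), heading=180, 0 segment(s) drawn

Start position: (0, 0)
Final position: (-9.088, 2.99)
Distance = 9.567; >= 1e-6 -> NOT closed

Answer: no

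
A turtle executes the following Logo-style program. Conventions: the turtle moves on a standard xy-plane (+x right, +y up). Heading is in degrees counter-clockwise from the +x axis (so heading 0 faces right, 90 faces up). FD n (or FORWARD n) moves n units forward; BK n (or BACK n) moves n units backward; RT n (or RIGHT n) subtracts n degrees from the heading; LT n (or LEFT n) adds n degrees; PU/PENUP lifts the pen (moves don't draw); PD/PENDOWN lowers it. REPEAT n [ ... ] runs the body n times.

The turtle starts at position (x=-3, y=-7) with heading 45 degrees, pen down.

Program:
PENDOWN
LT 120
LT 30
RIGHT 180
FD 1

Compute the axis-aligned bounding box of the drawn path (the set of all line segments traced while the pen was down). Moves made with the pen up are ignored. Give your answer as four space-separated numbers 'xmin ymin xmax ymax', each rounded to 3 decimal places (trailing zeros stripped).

Answer: -3 -7 -2.034 -6.741

Derivation:
Executing turtle program step by step:
Start: pos=(-3,-7), heading=45, pen down
PD: pen down
LT 120: heading 45 -> 165
LT 30: heading 165 -> 195
RT 180: heading 195 -> 15
FD 1: (-3,-7) -> (-2.034,-6.741) [heading=15, draw]
Final: pos=(-2.034,-6.741), heading=15, 1 segment(s) drawn

Segment endpoints: x in {-3, -2.034}, y in {-7, -6.741}
xmin=-3, ymin=-7, xmax=-2.034, ymax=-6.741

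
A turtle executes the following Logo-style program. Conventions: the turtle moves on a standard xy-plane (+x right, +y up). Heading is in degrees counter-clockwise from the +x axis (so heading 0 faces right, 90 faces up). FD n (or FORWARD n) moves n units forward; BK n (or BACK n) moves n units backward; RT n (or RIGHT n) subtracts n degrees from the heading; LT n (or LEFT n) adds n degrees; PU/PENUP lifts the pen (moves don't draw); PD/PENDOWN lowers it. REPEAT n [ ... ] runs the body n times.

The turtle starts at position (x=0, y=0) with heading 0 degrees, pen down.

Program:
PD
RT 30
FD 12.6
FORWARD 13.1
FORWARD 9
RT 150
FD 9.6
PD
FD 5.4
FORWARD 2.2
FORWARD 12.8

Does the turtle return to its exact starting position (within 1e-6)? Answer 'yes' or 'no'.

Answer: no

Derivation:
Executing turtle program step by step:
Start: pos=(0,0), heading=0, pen down
PD: pen down
RT 30: heading 0 -> 330
FD 12.6: (0,0) -> (10.912,-6.3) [heading=330, draw]
FD 13.1: (10.912,-6.3) -> (22.257,-12.85) [heading=330, draw]
FD 9: (22.257,-12.85) -> (30.051,-17.35) [heading=330, draw]
RT 150: heading 330 -> 180
FD 9.6: (30.051,-17.35) -> (20.451,-17.35) [heading=180, draw]
PD: pen down
FD 5.4: (20.451,-17.35) -> (15.051,-17.35) [heading=180, draw]
FD 2.2: (15.051,-17.35) -> (12.851,-17.35) [heading=180, draw]
FD 12.8: (12.851,-17.35) -> (0.051,-17.35) [heading=180, draw]
Final: pos=(0.051,-17.35), heading=180, 7 segment(s) drawn

Start position: (0, 0)
Final position: (0.051, -17.35)
Distance = 17.35; >= 1e-6 -> NOT closed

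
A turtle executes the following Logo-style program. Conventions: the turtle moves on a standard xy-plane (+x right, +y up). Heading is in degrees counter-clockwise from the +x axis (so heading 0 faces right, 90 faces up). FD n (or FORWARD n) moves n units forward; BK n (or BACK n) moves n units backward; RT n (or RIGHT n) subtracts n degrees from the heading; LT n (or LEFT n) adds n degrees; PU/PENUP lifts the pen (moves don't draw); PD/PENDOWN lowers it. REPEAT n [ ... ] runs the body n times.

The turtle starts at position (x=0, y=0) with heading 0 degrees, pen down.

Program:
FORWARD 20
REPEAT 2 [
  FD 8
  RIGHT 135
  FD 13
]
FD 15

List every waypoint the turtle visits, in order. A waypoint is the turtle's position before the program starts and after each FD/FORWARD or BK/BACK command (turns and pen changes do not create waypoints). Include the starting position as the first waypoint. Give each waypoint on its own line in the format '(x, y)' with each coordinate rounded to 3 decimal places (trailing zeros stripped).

Answer: (0, 0)
(20, 0)
(28, 0)
(18.808, -9.192)
(13.151, -14.849)
(13.151, -1.849)
(13.151, 13.151)

Derivation:
Executing turtle program step by step:
Start: pos=(0,0), heading=0, pen down
FD 20: (0,0) -> (20,0) [heading=0, draw]
REPEAT 2 [
  -- iteration 1/2 --
  FD 8: (20,0) -> (28,0) [heading=0, draw]
  RT 135: heading 0 -> 225
  FD 13: (28,0) -> (18.808,-9.192) [heading=225, draw]
  -- iteration 2/2 --
  FD 8: (18.808,-9.192) -> (13.151,-14.849) [heading=225, draw]
  RT 135: heading 225 -> 90
  FD 13: (13.151,-14.849) -> (13.151,-1.849) [heading=90, draw]
]
FD 15: (13.151,-1.849) -> (13.151,13.151) [heading=90, draw]
Final: pos=(13.151,13.151), heading=90, 6 segment(s) drawn
Waypoints (7 total):
(0, 0)
(20, 0)
(28, 0)
(18.808, -9.192)
(13.151, -14.849)
(13.151, -1.849)
(13.151, 13.151)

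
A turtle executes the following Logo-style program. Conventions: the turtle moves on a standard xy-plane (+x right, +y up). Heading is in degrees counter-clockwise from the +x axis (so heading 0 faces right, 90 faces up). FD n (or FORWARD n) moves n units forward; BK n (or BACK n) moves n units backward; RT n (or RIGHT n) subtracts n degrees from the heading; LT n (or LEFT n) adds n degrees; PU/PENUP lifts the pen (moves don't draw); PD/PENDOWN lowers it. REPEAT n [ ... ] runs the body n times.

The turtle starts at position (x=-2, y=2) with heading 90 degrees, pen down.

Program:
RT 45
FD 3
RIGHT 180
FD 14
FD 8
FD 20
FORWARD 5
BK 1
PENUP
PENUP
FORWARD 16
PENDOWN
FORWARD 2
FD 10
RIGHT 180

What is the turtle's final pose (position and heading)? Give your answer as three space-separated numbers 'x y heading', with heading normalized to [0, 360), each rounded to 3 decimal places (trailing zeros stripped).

Answer: -52.205 -48.205 45

Derivation:
Executing turtle program step by step:
Start: pos=(-2,2), heading=90, pen down
RT 45: heading 90 -> 45
FD 3: (-2,2) -> (0.121,4.121) [heading=45, draw]
RT 180: heading 45 -> 225
FD 14: (0.121,4.121) -> (-9.778,-5.778) [heading=225, draw]
FD 8: (-9.778,-5.778) -> (-15.435,-11.435) [heading=225, draw]
FD 20: (-15.435,-11.435) -> (-29.577,-25.577) [heading=225, draw]
FD 5: (-29.577,-25.577) -> (-33.113,-29.113) [heading=225, draw]
BK 1: (-33.113,-29.113) -> (-32.406,-28.406) [heading=225, draw]
PU: pen up
PU: pen up
FD 16: (-32.406,-28.406) -> (-43.719,-39.719) [heading=225, move]
PD: pen down
FD 2: (-43.719,-39.719) -> (-45.134,-41.134) [heading=225, draw]
FD 10: (-45.134,-41.134) -> (-52.205,-48.205) [heading=225, draw]
RT 180: heading 225 -> 45
Final: pos=(-52.205,-48.205), heading=45, 8 segment(s) drawn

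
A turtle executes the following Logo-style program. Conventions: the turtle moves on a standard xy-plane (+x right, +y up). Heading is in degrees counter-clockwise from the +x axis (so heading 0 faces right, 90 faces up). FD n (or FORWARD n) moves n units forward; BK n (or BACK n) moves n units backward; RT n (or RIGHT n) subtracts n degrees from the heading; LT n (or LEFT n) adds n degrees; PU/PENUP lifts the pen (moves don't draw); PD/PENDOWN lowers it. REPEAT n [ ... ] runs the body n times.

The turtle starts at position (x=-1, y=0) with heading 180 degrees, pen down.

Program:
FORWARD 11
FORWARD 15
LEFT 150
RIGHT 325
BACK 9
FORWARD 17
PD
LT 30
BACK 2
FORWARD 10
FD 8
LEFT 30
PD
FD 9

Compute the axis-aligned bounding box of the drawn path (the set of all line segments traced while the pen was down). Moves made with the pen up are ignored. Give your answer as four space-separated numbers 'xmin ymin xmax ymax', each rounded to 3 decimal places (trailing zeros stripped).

Answer: -35.966 -0.784 -1 18.031

Derivation:
Executing turtle program step by step:
Start: pos=(-1,0), heading=180, pen down
FD 11: (-1,0) -> (-12,0) [heading=180, draw]
FD 15: (-12,0) -> (-27,0) [heading=180, draw]
LT 150: heading 180 -> 330
RT 325: heading 330 -> 5
BK 9: (-27,0) -> (-35.966,-0.784) [heading=5, draw]
FD 17: (-35.966,-0.784) -> (-19.03,0.697) [heading=5, draw]
PD: pen down
LT 30: heading 5 -> 35
BK 2: (-19.03,0.697) -> (-20.669,-0.45) [heading=35, draw]
FD 10: (-20.669,-0.45) -> (-12.477,5.286) [heading=35, draw]
FD 8: (-12.477,5.286) -> (-5.924,9.874) [heading=35, draw]
LT 30: heading 35 -> 65
PD: pen down
FD 9: (-5.924,9.874) -> (-2.12,18.031) [heading=65, draw]
Final: pos=(-2.12,18.031), heading=65, 8 segment(s) drawn

Segment endpoints: x in {-35.966, -27, -20.669, -19.03, -12.477, -12, -5.924, -2.12, -1}, y in {-0.784, -0.45, 0, 0, 0, 0.697, 5.286, 9.874, 18.031}
xmin=-35.966, ymin=-0.784, xmax=-1, ymax=18.031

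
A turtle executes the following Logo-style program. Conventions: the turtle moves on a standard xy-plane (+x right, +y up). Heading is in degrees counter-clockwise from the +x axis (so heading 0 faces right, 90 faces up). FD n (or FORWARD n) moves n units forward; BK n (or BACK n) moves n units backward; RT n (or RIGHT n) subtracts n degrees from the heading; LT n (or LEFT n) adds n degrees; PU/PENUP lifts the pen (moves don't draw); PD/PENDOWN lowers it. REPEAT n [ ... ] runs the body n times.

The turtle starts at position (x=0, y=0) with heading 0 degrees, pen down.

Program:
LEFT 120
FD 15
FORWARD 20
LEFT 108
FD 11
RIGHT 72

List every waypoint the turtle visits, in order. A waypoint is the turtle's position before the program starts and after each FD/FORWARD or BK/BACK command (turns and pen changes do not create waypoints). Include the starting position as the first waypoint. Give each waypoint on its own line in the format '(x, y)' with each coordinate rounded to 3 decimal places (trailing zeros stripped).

Executing turtle program step by step:
Start: pos=(0,0), heading=0, pen down
LT 120: heading 0 -> 120
FD 15: (0,0) -> (-7.5,12.99) [heading=120, draw]
FD 20: (-7.5,12.99) -> (-17.5,30.311) [heading=120, draw]
LT 108: heading 120 -> 228
FD 11: (-17.5,30.311) -> (-24.86,22.136) [heading=228, draw]
RT 72: heading 228 -> 156
Final: pos=(-24.86,22.136), heading=156, 3 segment(s) drawn
Waypoints (4 total):
(0, 0)
(-7.5, 12.99)
(-17.5, 30.311)
(-24.86, 22.136)

Answer: (0, 0)
(-7.5, 12.99)
(-17.5, 30.311)
(-24.86, 22.136)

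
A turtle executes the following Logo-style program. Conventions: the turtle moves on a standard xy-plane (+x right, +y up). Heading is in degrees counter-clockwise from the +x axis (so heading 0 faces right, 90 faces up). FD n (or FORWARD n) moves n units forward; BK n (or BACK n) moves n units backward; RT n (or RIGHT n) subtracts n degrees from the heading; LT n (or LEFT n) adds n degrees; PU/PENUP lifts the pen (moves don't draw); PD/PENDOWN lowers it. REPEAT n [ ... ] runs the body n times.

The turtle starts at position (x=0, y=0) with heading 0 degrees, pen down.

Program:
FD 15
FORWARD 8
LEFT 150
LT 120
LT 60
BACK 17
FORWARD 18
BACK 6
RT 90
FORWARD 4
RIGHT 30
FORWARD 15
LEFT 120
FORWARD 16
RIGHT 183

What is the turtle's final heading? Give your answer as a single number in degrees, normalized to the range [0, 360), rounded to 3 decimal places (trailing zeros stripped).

Executing turtle program step by step:
Start: pos=(0,0), heading=0, pen down
FD 15: (0,0) -> (15,0) [heading=0, draw]
FD 8: (15,0) -> (23,0) [heading=0, draw]
LT 150: heading 0 -> 150
LT 120: heading 150 -> 270
LT 60: heading 270 -> 330
BK 17: (23,0) -> (8.278,8.5) [heading=330, draw]
FD 18: (8.278,8.5) -> (23.866,-0.5) [heading=330, draw]
BK 6: (23.866,-0.5) -> (18.67,2.5) [heading=330, draw]
RT 90: heading 330 -> 240
FD 4: (18.67,2.5) -> (16.67,-0.964) [heading=240, draw]
RT 30: heading 240 -> 210
FD 15: (16.67,-0.964) -> (3.679,-8.464) [heading=210, draw]
LT 120: heading 210 -> 330
FD 16: (3.679,-8.464) -> (17.536,-16.464) [heading=330, draw]
RT 183: heading 330 -> 147
Final: pos=(17.536,-16.464), heading=147, 8 segment(s) drawn

Answer: 147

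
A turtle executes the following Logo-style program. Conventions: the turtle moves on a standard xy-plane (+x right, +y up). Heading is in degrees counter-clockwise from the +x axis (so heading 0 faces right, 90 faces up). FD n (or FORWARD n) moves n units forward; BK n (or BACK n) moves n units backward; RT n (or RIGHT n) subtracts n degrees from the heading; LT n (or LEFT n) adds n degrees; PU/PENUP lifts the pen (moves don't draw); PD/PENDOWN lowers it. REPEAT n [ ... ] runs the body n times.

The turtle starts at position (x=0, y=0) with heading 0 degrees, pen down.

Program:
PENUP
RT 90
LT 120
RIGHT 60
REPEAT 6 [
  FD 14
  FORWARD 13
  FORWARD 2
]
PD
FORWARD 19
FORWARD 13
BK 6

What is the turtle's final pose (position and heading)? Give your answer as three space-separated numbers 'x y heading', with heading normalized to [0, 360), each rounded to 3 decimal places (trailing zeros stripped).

Answer: 173.205 -100 330

Derivation:
Executing turtle program step by step:
Start: pos=(0,0), heading=0, pen down
PU: pen up
RT 90: heading 0 -> 270
LT 120: heading 270 -> 30
RT 60: heading 30 -> 330
REPEAT 6 [
  -- iteration 1/6 --
  FD 14: (0,0) -> (12.124,-7) [heading=330, move]
  FD 13: (12.124,-7) -> (23.383,-13.5) [heading=330, move]
  FD 2: (23.383,-13.5) -> (25.115,-14.5) [heading=330, move]
  -- iteration 2/6 --
  FD 14: (25.115,-14.5) -> (37.239,-21.5) [heading=330, move]
  FD 13: (37.239,-21.5) -> (48.497,-28) [heading=330, move]
  FD 2: (48.497,-28) -> (50.229,-29) [heading=330, move]
  -- iteration 3/6 --
  FD 14: (50.229,-29) -> (62.354,-36) [heading=330, move]
  FD 13: (62.354,-36) -> (73.612,-42.5) [heading=330, move]
  FD 2: (73.612,-42.5) -> (75.344,-43.5) [heading=330, move]
  -- iteration 4/6 --
  FD 14: (75.344,-43.5) -> (87.469,-50.5) [heading=330, move]
  FD 13: (87.469,-50.5) -> (98.727,-57) [heading=330, move]
  FD 2: (98.727,-57) -> (100.459,-58) [heading=330, move]
  -- iteration 5/6 --
  FD 14: (100.459,-58) -> (112.583,-65) [heading=330, move]
  FD 13: (112.583,-65) -> (123.842,-71.5) [heading=330, move]
  FD 2: (123.842,-71.5) -> (125.574,-72.5) [heading=330, move]
  -- iteration 6/6 --
  FD 14: (125.574,-72.5) -> (137.698,-79.5) [heading=330, move]
  FD 13: (137.698,-79.5) -> (148.956,-86) [heading=330, move]
  FD 2: (148.956,-86) -> (150.688,-87) [heading=330, move]
]
PD: pen down
FD 19: (150.688,-87) -> (167.143,-96.5) [heading=330, draw]
FD 13: (167.143,-96.5) -> (178.401,-103) [heading=330, draw]
BK 6: (178.401,-103) -> (173.205,-100) [heading=330, draw]
Final: pos=(173.205,-100), heading=330, 3 segment(s) drawn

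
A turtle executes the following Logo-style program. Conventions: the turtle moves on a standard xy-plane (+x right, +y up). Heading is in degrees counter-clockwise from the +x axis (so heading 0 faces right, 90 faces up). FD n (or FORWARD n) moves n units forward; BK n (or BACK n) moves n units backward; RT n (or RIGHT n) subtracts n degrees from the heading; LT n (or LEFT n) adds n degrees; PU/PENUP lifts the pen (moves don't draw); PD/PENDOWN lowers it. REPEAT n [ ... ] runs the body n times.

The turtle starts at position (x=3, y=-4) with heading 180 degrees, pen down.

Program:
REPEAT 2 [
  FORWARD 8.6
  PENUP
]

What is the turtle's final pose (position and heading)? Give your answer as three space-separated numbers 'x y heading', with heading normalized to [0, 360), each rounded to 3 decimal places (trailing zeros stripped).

Executing turtle program step by step:
Start: pos=(3,-4), heading=180, pen down
REPEAT 2 [
  -- iteration 1/2 --
  FD 8.6: (3,-4) -> (-5.6,-4) [heading=180, draw]
  PU: pen up
  -- iteration 2/2 --
  FD 8.6: (-5.6,-4) -> (-14.2,-4) [heading=180, move]
  PU: pen up
]
Final: pos=(-14.2,-4), heading=180, 1 segment(s) drawn

Answer: -14.2 -4 180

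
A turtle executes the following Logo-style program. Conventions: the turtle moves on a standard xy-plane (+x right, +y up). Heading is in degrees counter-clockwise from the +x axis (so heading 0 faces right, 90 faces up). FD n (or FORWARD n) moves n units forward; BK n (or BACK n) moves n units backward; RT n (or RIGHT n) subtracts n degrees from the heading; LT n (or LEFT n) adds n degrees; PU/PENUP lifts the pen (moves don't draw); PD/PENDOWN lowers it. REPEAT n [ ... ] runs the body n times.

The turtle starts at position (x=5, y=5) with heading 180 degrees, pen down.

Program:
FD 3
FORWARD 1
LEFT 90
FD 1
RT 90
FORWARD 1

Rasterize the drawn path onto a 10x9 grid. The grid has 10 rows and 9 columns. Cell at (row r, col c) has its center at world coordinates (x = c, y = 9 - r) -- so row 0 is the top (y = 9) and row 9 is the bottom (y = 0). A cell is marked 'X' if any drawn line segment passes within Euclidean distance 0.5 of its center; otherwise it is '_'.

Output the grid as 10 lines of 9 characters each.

Segment 0: (5,5) -> (2,5)
Segment 1: (2,5) -> (1,5)
Segment 2: (1,5) -> (1,4)
Segment 3: (1,4) -> (-0,4)

Answer: _________
_________
_________
_________
_XXXXX___
XX_______
_________
_________
_________
_________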